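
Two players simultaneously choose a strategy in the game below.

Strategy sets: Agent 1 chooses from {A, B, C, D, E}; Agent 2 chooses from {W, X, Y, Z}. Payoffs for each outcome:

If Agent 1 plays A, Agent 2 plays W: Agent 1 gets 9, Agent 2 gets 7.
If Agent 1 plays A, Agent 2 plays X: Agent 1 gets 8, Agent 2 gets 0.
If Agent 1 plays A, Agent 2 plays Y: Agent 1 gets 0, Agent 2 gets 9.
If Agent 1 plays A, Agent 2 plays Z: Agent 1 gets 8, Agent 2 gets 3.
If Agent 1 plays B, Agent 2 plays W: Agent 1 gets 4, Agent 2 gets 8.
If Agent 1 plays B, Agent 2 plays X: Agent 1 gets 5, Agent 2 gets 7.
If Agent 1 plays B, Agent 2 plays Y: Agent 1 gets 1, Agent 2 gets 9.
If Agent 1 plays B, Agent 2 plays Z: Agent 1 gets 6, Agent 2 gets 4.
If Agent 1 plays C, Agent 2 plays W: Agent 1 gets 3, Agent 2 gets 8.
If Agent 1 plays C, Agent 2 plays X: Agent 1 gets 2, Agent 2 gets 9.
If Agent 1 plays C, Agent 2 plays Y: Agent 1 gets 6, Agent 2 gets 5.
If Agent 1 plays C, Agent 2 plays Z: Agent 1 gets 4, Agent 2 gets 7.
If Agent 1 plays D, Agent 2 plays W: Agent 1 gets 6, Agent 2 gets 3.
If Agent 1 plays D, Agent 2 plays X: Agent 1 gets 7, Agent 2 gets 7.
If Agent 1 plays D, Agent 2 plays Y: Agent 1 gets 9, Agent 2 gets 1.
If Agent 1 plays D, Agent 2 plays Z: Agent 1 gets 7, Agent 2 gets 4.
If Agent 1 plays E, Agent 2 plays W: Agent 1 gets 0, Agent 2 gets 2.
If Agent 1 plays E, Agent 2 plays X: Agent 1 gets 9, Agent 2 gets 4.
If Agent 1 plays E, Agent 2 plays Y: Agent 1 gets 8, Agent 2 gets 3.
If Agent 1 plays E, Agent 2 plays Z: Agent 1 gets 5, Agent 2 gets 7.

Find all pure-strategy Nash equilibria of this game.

This game has no pure Nash equilibrium.

Agent 1 against W: payoffs 9, 4, 3, 6, 0 → best response A.
Agent 1 against X: payoffs 8, 5, 2, 7, 9 → best response E.
Agent 1 against Y: payoffs 0, 1, 6, 9, 8 → best response D.
Agent 1 against Z: payoffs 8, 6, 4, 7, 5 → best response A.
Agent 2 against A: payoffs 7, 0, 9, 3 → best response Y.
Agent 2 against B: payoffs 8, 7, 9, 4 → best response Y.
Agent 2 against C: payoffs 8, 9, 5, 7 → best response X.
Agent 2 against D: payoffs 3, 7, 1, 4 → best response X.
Agent 2 against E: payoffs 2, 4, 3, 7 → best response Z.
No profile is a mutual best response for all players.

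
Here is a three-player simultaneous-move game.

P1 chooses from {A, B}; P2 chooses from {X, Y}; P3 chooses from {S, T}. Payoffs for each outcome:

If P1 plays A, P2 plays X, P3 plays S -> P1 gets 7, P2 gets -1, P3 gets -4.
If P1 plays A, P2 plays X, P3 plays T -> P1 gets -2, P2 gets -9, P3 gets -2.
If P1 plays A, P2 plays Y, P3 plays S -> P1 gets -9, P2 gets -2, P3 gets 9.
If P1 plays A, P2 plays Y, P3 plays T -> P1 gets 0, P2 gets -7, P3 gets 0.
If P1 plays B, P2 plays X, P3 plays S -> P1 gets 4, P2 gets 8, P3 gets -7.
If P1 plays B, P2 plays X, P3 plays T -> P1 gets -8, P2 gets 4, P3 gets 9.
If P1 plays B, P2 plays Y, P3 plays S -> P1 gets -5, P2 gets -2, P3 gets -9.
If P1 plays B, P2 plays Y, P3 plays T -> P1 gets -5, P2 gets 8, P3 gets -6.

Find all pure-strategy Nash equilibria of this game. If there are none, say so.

(A, X, S): P3 can switch to T (-4 → -2). Not NE.
(A, X, T): P2 can switch to Y (-9 → -7). Not NE.
(A, Y, S): P1 can switch to B (-9 → -5). Not NE.
(A, Y, T): P3 can switch to S (0 → 9). Not NE.
(B, X, S): P1 can switch to A (4 → 7). Not NE.
(B, X, T): P1 can switch to A (-8 → -2). Not NE.
(B, Y, S): P2 can switch to X (-2 → 8). Not NE.
(B, Y, T): P1 can switch to A (-5 → 0). Not NE.

There is no pure-strategy Nash equilibrium.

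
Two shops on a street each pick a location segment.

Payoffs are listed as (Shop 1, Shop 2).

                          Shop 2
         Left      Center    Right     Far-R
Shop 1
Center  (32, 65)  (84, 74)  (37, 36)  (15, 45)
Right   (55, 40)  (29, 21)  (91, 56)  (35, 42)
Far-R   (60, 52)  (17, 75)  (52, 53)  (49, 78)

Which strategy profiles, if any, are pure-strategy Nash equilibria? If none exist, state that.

Pure-strategy Nash equilibria: (Center, Center), (Right, Right), (Far-R, Far-R)

For each player, find the best response to each opponent profile; mutual best responses are the pure NE.
Shop 1 against Left: payoffs 32, 55, 60 → best response Far-R.
Shop 1 against Center: payoffs 84, 29, 17 → best response Center.
Shop 1 against Right: payoffs 37, 91, 52 → best response Right.
Shop 1 against Far-R: payoffs 15, 35, 49 → best response Far-R.
Shop 2 against Center: payoffs 65, 74, 36, 45 → best response Center.
Shop 2 against Right: payoffs 40, 21, 56, 42 → best response Right.
Shop 2 against Far-R: payoffs 52, 75, 53, 78 → best response Far-R.
Mutual best responses: (Center, Center); (Right, Right); (Far-R, Far-R).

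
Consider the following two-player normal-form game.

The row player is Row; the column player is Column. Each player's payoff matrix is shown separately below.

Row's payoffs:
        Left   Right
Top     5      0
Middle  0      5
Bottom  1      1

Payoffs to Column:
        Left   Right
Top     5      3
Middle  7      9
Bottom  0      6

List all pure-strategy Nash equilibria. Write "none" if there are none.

The pure Nash equilibria are (Top, Left); (Middle, Right).

(Top, Left): Row gets 5, best alternative 1; Column gets 5, best alternative 3. No profitable deviation — NE.
(Top, Right): Row can switch to Middle (0 → 5). Not NE.
(Middle, Left): Row can switch to Top (0 → 5). Not NE.
(Middle, Right): Row gets 5, best alternative 1; Column gets 9, best alternative 7. No profitable deviation — NE.
(Bottom, Left): Row can switch to Top (1 → 5). Not NE.
(Bottom, Right): Row can switch to Middle (1 → 5). Not NE.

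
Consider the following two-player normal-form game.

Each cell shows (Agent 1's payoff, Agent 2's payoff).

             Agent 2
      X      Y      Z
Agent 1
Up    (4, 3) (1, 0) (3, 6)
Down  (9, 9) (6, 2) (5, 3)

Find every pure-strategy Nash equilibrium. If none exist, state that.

(Up, X): Agent 1 can switch to Down (4 → 9). Not NE.
(Up, Y): Agent 1 can switch to Down (1 → 6). Not NE.
(Up, Z): Agent 1 can switch to Down (3 → 5). Not NE.
(Down, X): Agent 1 gets 9, best alternative 4; Agent 2 gets 9, best alternative 3. No profitable deviation — NE.
(Down, Y): Agent 2 can switch to X (2 → 9). Not NE.
(Down, Z): Agent 2 can switch to X (3 → 9). Not NE.

(Down, X)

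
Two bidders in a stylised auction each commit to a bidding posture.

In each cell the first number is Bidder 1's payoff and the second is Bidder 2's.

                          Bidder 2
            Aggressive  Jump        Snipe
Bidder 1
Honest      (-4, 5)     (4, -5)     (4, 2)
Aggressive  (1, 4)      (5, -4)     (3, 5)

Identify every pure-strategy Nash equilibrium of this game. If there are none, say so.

For each player, find the best response to each opponent profile; mutual best responses are the pure NE.
Bidder 1 against Aggressive: payoffs -4, 1 → best response Aggressive.
Bidder 1 against Jump: payoffs 4, 5 → best response Aggressive.
Bidder 1 against Snipe: payoffs 4, 3 → best response Honest.
Bidder 2 against Honest: payoffs 5, -5, 2 → best response Aggressive.
Bidder 2 against Aggressive: payoffs 4, -4, 5 → best response Snipe.
No profile is a mutual best response for all players.

none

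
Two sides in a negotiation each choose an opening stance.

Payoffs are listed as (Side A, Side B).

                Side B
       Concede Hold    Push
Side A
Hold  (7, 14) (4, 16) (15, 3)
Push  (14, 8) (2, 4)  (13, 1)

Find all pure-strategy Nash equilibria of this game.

The pure Nash equilibria are (Hold, Hold) and (Push, Concede).

Mark each player's best response to every combination of opponents' strategies; a profile where every player is best-responding is a pure Nash equilibrium.
Side A against Concede: payoffs 7, 14 → best response Push.
Side A against Hold: payoffs 4, 2 → best response Hold.
Side A against Push: payoffs 15, 13 → best response Hold.
Side B against Hold: payoffs 14, 16, 3 → best response Hold.
Side B against Push: payoffs 8, 4, 1 → best response Concede.
Mutual best responses: (Hold, Hold); (Push, Concede).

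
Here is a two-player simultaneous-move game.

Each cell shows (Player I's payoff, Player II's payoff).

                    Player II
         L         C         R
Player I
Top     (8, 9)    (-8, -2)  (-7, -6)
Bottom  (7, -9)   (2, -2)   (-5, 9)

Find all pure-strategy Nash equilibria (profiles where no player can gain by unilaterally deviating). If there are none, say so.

(Top, L); (Bottom, R)

Player I against L: payoffs 8, 7 → best response Top.
Player I against C: payoffs -8, 2 → best response Bottom.
Player I against R: payoffs -7, -5 → best response Bottom.
Player II against Top: payoffs 9, -2, -6 → best response L.
Player II against Bottom: payoffs -9, -2, 9 → best response R.
Mutual best responses: (Top, L); (Bottom, R).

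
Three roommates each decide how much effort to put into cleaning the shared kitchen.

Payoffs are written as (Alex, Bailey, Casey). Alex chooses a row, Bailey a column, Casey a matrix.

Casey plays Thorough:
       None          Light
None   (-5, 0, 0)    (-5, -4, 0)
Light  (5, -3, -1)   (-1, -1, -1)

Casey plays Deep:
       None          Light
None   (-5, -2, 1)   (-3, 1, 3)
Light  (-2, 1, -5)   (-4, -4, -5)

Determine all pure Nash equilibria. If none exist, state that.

Check each profile: it is a Nash equilibrium iff no player can strictly gain by switching unilaterally.
(None, None, Thorough): Alex can switch to Light (-5 → 5). Not NE.
(None, None, Deep): Alex can switch to Light (-5 → -2). Not NE.
(None, Light, Thorough): Alex can switch to Light (-5 → -1). Not NE.
(None, Light, Deep): Alex gets -3, best alternative -4; Bailey gets 1, best alternative -2; Casey gets 3, best alternative 0. No profitable deviation — NE.
(Light, None, Thorough): Bailey can switch to Light (-3 → -1). Not NE.
(Light, None, Deep): Casey can switch to Thorough (-5 → -1). Not NE.
(Light, Light, Thorough): Alex gets -1, best alternative -5; Bailey gets -1, best alternative -3; Casey gets -1, best alternative -5. No profitable deviation — NE.
(Light, Light, Deep): Alex can switch to None (-4 → -3). Not NE.

(None, Light, Deep) and (Light, Light, Thorough)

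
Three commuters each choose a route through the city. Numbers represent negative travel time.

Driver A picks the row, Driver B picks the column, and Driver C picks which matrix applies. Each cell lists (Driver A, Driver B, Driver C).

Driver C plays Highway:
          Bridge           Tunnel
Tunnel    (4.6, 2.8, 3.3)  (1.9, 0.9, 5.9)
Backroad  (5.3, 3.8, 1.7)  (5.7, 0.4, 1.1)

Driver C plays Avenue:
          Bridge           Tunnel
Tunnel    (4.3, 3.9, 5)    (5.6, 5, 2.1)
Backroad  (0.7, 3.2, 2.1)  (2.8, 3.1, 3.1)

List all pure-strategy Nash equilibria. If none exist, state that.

(Tunnel, Bridge, Highway): Driver A can switch to Backroad (4.6 → 5.3). Not NE.
(Tunnel, Bridge, Avenue): Driver B can switch to Tunnel (3.9 → 5). Not NE.
(Tunnel, Tunnel, Highway): Driver A can switch to Backroad (1.9 → 5.7). Not NE.
(Tunnel, Tunnel, Avenue): Driver C can switch to Highway (2.1 → 5.9). Not NE.
(Backroad, Bridge, Highway): Driver C can switch to Avenue (1.7 → 2.1). Not NE.
(Backroad, Bridge, Avenue): Driver A can switch to Tunnel (0.7 → 4.3). Not NE.
(Backroad, Tunnel, Highway): Driver B can switch to Bridge (0.4 → 3.8). Not NE.
(Backroad, Tunnel, Avenue): Driver A can switch to Tunnel (2.8 → 5.6). Not NE.

This game has no pure Nash equilibrium.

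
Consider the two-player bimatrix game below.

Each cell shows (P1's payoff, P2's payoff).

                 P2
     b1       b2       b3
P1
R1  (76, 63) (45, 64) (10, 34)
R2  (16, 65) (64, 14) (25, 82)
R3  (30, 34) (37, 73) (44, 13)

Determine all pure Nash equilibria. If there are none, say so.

Mark each player's best response to every combination of opponents' strategies; a profile where every player is best-responding is a pure Nash equilibrium.
P1 against b1: payoffs 76, 16, 30 → best response R1.
P1 against b2: payoffs 45, 64, 37 → best response R2.
P1 against b3: payoffs 10, 25, 44 → best response R3.
P2 against R1: payoffs 63, 64, 34 → best response b2.
P2 against R2: payoffs 65, 14, 82 → best response b3.
P2 against R3: payoffs 34, 73, 13 → best response b2.
No profile is a mutual best response for all players.

This game has no pure Nash equilibrium.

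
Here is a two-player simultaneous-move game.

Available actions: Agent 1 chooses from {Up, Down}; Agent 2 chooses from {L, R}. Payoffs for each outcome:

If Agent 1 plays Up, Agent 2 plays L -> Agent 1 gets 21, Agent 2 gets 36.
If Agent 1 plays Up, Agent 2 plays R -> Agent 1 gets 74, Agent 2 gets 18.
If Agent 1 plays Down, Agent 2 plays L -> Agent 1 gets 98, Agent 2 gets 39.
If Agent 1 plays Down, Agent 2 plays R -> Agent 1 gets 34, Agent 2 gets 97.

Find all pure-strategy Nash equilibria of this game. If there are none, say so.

This game has no pure Nash equilibrium.

(Up, L): Agent 1 can switch to Down (21 → 98). Not NE.
(Up, R): Agent 2 can switch to L (18 → 36). Not NE.
(Down, L): Agent 2 can switch to R (39 → 97). Not NE.
(Down, R): Agent 1 can switch to Up (34 → 74). Not NE.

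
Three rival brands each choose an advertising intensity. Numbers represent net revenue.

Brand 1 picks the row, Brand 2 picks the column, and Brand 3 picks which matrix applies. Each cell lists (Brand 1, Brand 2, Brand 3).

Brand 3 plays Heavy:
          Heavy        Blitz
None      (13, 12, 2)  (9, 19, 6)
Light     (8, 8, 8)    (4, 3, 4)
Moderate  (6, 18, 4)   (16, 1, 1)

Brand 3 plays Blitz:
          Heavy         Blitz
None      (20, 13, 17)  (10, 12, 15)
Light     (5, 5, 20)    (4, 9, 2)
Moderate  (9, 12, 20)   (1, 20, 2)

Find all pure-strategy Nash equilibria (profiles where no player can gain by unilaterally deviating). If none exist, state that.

Pure NE: (None, Heavy, Blitz)

Brand 1 against (Heavy, Heavy): payoffs 13, 8, 6 → best response None.
Brand 1 against (Heavy, Blitz): payoffs 20, 5, 9 → best response None.
Brand 1 against (Blitz, Heavy): payoffs 9, 4, 16 → best response Moderate.
Brand 1 against (Blitz, Blitz): payoffs 10, 4, 1 → best response None.
Brand 2 against (None, Heavy): payoffs 12, 19 → best response Blitz.
Brand 2 against (None, Blitz): payoffs 13, 12 → best response Heavy.
Brand 2 against (Light, Heavy): payoffs 8, 3 → best response Heavy.
Brand 2 against (Light, Blitz): payoffs 5, 9 → best response Blitz.
Brand 2 against (Moderate, Heavy): payoffs 18, 1 → best response Heavy.
Brand 2 against (Moderate, Blitz): payoffs 12, 20 → best response Blitz.
Brand 3 against (None, Heavy): payoffs 2, 17 → best response Blitz.
Brand 3 against (None, Blitz): payoffs 6, 15 → best response Blitz.
Brand 3 against (Light, Heavy): payoffs 8, 20 → best response Blitz.
Brand 3 against (Light, Blitz): payoffs 4, 2 → best response Heavy.
Brand 3 against (Moderate, Heavy): payoffs 4, 20 → best response Blitz.
Brand 3 against (Moderate, Blitz): payoffs 1, 2 → best response Blitz.
Mutual best responses: (None, Heavy, Blitz).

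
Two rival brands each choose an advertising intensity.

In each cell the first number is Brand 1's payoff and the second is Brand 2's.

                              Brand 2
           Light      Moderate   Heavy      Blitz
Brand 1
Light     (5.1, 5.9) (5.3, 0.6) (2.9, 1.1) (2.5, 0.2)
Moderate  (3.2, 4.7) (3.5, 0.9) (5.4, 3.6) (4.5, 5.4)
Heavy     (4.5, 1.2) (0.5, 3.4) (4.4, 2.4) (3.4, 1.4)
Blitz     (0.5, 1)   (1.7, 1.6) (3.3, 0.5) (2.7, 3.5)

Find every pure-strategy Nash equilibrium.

(Light, Light): Brand 1 gets 5.1, best alternative 4.5; Brand 2 gets 5.9, best alternative 1.1. No profitable deviation — NE.
(Light, Moderate): Brand 2 can switch to Light (0.6 → 5.9). Not NE.
(Light, Heavy): Brand 1 can switch to Moderate (2.9 → 5.4). Not NE.
(Light, Blitz): Brand 1 can switch to Moderate (2.5 → 4.5). Not NE.
(Moderate, Light): Brand 1 can switch to Light (3.2 → 5.1). Not NE.
(Moderate, Moderate): Brand 1 can switch to Light (3.5 → 5.3). Not NE.
(Moderate, Heavy): Brand 2 can switch to Light (3.6 → 4.7). Not NE.
(Moderate, Blitz): Brand 1 gets 4.5, best alternative 3.4; Brand 2 gets 5.4, best alternative 4.7. No profitable deviation — NE.
(Heavy, Light): Brand 1 can switch to Light (4.5 → 5.1). Not NE.
(Heavy, Moderate): Brand 1 can switch to Light (0.5 → 5.3). Not NE.
(The remaining 6 profiles each have a profitable deviation by the same check.)

(Light, Light); (Moderate, Blitz)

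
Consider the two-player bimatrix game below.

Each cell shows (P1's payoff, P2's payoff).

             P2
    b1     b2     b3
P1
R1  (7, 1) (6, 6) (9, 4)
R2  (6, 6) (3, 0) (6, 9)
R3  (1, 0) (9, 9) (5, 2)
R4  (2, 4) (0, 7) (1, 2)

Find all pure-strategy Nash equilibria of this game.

(R3, b2)

P1 against b1: payoffs 7, 6, 1, 2 → best response R1.
P1 against b2: payoffs 6, 3, 9, 0 → best response R3.
P1 against b3: payoffs 9, 6, 5, 1 → best response R1.
P2 against R1: payoffs 1, 6, 4 → best response b2.
P2 against R2: payoffs 6, 0, 9 → best response b3.
P2 against R3: payoffs 0, 9, 2 → best response b2.
P2 against R4: payoffs 4, 7, 2 → best response b2.
Mutual best responses: (R3, b2).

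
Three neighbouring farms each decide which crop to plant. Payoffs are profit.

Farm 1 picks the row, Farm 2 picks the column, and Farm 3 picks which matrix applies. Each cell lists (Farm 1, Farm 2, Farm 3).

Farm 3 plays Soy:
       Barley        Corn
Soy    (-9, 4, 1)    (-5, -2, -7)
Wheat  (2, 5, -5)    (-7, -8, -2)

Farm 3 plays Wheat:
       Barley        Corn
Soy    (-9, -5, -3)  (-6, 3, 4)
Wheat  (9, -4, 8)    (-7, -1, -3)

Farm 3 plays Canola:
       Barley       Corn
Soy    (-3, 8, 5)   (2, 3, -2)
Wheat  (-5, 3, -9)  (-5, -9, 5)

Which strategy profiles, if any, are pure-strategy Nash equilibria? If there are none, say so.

Farm 1 against (Barley, Soy): payoffs -9, 2 → best response Wheat.
Farm 1 against (Barley, Wheat): payoffs -9, 9 → best response Wheat.
Farm 1 against (Barley, Canola): payoffs -3, -5 → best response Soy.
Farm 1 against (Corn, Soy): payoffs -5, -7 → best response Soy.
Farm 1 against (Corn, Wheat): payoffs -6, -7 → best response Soy.
Farm 1 against (Corn, Canola): payoffs 2, -5 → best response Soy.
Farm 2 against (Soy, Soy): payoffs 4, -2 → best response Barley.
Farm 2 against (Soy, Wheat): payoffs -5, 3 → best response Corn.
Farm 2 against (Soy, Canola): payoffs 8, 3 → best response Barley.
Farm 2 against (Wheat, Soy): payoffs 5, -8 → best response Barley.
Farm 2 against (Wheat, Wheat): payoffs -4, -1 → best response Corn.
Farm 2 against (Wheat, Canola): payoffs 3, -9 → best response Barley.
Farm 3 against (Soy, Barley): payoffs 1, -3, 5 → best response Canola.
Farm 3 against (Soy, Corn): payoffs -7, 4, -2 → best response Wheat.
Farm 3 against (Wheat, Barley): payoffs -5, 8, -9 → best response Wheat.
Farm 3 against (Wheat, Corn): payoffs -2, -3, 5 → best response Canola.
Mutual best responses: (Soy, Barley, Canola); (Soy, Corn, Wheat).

The pure Nash equilibria are (Soy, Barley, Canola); (Soy, Corn, Wheat).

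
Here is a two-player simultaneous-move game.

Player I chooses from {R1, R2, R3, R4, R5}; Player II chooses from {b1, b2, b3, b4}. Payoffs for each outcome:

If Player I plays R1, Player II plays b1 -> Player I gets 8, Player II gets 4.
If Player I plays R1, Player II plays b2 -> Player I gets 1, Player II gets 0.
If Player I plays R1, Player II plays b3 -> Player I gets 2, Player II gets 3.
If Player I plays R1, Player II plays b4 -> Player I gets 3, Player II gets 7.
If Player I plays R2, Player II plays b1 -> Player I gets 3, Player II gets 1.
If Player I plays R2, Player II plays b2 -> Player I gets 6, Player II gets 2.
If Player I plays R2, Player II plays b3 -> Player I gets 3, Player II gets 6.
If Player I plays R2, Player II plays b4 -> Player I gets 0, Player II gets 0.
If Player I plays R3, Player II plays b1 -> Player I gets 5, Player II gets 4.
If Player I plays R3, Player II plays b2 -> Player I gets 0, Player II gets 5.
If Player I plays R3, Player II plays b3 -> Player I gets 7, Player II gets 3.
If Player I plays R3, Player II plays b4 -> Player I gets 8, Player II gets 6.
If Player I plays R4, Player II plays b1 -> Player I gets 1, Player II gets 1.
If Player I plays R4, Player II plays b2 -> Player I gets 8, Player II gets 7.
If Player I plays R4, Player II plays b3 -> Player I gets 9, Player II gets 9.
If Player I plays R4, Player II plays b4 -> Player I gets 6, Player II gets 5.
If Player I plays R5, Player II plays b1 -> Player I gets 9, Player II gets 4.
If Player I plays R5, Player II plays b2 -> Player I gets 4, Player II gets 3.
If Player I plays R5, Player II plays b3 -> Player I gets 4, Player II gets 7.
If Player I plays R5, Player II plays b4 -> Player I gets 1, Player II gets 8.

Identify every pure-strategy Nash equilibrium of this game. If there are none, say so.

Check each profile: it is a Nash equilibrium iff no player can strictly gain by switching unilaterally.
(R1, b1): Player I can switch to R5 (8 → 9). Not NE.
(R1, b2): Player I can switch to R2 (1 → 6). Not NE.
(R1, b3): Player I can switch to R2 (2 → 3). Not NE.
(R1, b4): Player I can switch to R3 (3 → 8). Not NE.
(R2, b1): Player I can switch to R1 (3 → 8). Not NE.
(R2, b2): Player I can switch to R4 (6 → 8). Not NE.
(R3, b4): Player I gets 8, best alternative 6; Player II gets 6, best alternative 5. No profitable deviation — NE.
(R4, b3): Player I gets 9, best alternative 7; Player II gets 9, best alternative 7. No profitable deviation — NE.
(The remaining 12 profiles each have a profitable deviation by the same check.)

The pure Nash equilibria are (R3, b4); (R4, b3).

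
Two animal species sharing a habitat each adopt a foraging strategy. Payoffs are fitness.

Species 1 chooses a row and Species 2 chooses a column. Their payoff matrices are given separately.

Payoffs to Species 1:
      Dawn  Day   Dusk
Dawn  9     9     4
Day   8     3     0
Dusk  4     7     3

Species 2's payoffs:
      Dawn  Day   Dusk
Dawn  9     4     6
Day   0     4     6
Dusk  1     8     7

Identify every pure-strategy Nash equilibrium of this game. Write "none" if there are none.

Species 1 against Dawn: payoffs 9, 8, 4 → best response Dawn.
Species 1 against Day: payoffs 9, 3, 7 → best response Dawn.
Species 1 against Dusk: payoffs 4, 0, 3 → best response Dawn.
Species 2 against Dawn: payoffs 9, 4, 6 → best response Dawn.
Species 2 against Day: payoffs 0, 4, 6 → best response Dusk.
Species 2 against Dusk: payoffs 1, 8, 7 → best response Day.
Mutual best responses: (Dawn, Dawn).

(Dawn, Dawn)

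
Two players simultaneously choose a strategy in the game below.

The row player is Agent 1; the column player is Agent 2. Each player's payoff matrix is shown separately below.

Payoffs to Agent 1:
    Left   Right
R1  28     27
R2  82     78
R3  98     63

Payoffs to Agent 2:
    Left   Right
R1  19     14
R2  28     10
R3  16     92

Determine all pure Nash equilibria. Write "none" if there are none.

(R1, Left): Agent 1 can switch to R2 (28 → 82). Not NE.
(R1, Right): Agent 1 can switch to R2 (27 → 78). Not NE.
(R2, Left): Agent 1 can switch to R3 (82 → 98). Not NE.
(R2, Right): Agent 2 can switch to Left (10 → 28). Not NE.
(R3, Left): Agent 2 can switch to Right (16 → 92). Not NE.
(R3, Right): Agent 1 can switch to R2 (63 → 78). Not NE.

This game has no pure Nash equilibrium.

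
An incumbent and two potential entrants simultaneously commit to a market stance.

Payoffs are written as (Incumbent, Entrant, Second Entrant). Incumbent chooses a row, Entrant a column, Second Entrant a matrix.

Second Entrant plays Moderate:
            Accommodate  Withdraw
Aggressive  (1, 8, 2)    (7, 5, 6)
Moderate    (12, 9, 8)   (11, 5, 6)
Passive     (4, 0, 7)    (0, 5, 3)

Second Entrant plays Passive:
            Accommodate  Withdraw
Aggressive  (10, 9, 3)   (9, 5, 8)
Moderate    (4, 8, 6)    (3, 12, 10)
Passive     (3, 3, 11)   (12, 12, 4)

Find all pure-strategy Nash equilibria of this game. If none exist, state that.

Incumbent against (Accommodate, Moderate): payoffs 1, 12, 4 → best response Moderate.
Incumbent against (Accommodate, Passive): payoffs 10, 4, 3 → best response Aggressive.
Incumbent against (Withdraw, Moderate): payoffs 7, 11, 0 → best response Moderate.
Incumbent against (Withdraw, Passive): payoffs 9, 3, 12 → best response Passive.
Entrant against (Aggressive, Moderate): payoffs 8, 5 → best response Accommodate.
Entrant against (Aggressive, Passive): payoffs 9, 5 → best response Accommodate.
Entrant against (Moderate, Moderate): payoffs 9, 5 → best response Accommodate.
Entrant against (Moderate, Passive): payoffs 8, 12 → best response Withdraw.
Entrant against (Passive, Moderate): payoffs 0, 5 → best response Withdraw.
Entrant against (Passive, Passive): payoffs 3, 12 → best response Withdraw.
Second Entrant against (Aggressive, Accommodate): payoffs 2, 3 → best response Passive.
Second Entrant against (Aggressive, Withdraw): payoffs 6, 8 → best response Passive.
Second Entrant against (Moderate, Accommodate): payoffs 8, 6 → best response Moderate.
Second Entrant against (Moderate, Withdraw): payoffs 6, 10 → best response Passive.
Second Entrant against (Passive, Accommodate): payoffs 7, 11 → best response Passive.
Second Entrant against (Passive, Withdraw): payoffs 3, 4 → best response Passive.
Mutual best responses: (Aggressive, Accommodate, Passive); (Moderate, Accommodate, Moderate); (Passive, Withdraw, Passive).

Pure-strategy Nash equilibria: (Aggressive, Accommodate, Passive), (Moderate, Accommodate, Moderate), (Passive, Withdraw, Passive)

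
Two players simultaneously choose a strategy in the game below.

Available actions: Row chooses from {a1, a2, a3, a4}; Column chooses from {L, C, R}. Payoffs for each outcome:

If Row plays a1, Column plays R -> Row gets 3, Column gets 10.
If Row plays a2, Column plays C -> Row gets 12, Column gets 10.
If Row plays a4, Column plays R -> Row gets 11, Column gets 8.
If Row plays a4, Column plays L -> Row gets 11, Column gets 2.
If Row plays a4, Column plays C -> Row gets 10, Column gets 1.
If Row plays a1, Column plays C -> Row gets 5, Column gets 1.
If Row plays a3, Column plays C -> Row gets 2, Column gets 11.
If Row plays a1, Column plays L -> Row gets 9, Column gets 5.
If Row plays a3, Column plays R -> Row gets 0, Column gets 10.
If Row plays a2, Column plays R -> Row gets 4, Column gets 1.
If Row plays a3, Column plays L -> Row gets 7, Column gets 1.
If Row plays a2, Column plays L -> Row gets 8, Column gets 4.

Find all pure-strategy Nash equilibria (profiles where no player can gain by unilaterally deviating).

The pure Nash equilibria are (a2, C); (a4, R).

Row against L: payoffs 9, 8, 7, 11 → best response a4.
Row against C: payoffs 5, 12, 2, 10 → best response a2.
Row against R: payoffs 3, 4, 0, 11 → best response a4.
Column against a1: payoffs 5, 1, 10 → best response R.
Column against a2: payoffs 4, 10, 1 → best response C.
Column against a3: payoffs 1, 11, 10 → best response C.
Column against a4: payoffs 2, 1, 8 → best response R.
Mutual best responses: (a2, C); (a4, R).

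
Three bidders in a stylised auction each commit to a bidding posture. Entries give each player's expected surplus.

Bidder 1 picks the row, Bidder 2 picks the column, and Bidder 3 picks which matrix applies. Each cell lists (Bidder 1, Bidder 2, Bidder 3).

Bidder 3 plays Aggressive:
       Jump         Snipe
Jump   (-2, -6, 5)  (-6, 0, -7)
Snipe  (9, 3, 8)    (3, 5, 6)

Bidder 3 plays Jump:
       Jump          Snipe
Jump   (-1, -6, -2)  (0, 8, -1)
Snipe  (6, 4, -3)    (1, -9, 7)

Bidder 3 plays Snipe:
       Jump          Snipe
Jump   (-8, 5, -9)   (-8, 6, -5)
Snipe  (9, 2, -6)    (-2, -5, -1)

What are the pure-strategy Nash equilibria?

none

Bidder 1 against (Jump, Aggressive): payoffs -2, 9 → best response Snipe.
Bidder 1 against (Jump, Jump): payoffs -1, 6 → best response Snipe.
Bidder 1 against (Jump, Snipe): payoffs -8, 9 → best response Snipe.
Bidder 1 against (Snipe, Aggressive): payoffs -6, 3 → best response Snipe.
Bidder 1 against (Snipe, Jump): payoffs 0, 1 → best response Snipe.
Bidder 1 against (Snipe, Snipe): payoffs -8, -2 → best response Snipe.
Bidder 2 against (Jump, Aggressive): payoffs -6, 0 → best response Snipe.
Bidder 2 against (Jump, Jump): payoffs -6, 8 → best response Snipe.
Bidder 2 against (Jump, Snipe): payoffs 5, 6 → best response Snipe.
Bidder 2 against (Snipe, Aggressive): payoffs 3, 5 → best response Snipe.
Bidder 2 against (Snipe, Jump): payoffs 4, -9 → best response Jump.
Bidder 2 against (Snipe, Snipe): payoffs 2, -5 → best response Jump.
Bidder 3 against (Jump, Jump): payoffs 5, -2, -9 → best response Aggressive.
Bidder 3 against (Jump, Snipe): payoffs -7, -1, -5 → best response Jump.
Bidder 3 against (Snipe, Jump): payoffs 8, -3, -6 → best response Aggressive.
Bidder 3 against (Snipe, Snipe): payoffs 6, 7, -1 → best response Jump.
No profile is a mutual best response for all players.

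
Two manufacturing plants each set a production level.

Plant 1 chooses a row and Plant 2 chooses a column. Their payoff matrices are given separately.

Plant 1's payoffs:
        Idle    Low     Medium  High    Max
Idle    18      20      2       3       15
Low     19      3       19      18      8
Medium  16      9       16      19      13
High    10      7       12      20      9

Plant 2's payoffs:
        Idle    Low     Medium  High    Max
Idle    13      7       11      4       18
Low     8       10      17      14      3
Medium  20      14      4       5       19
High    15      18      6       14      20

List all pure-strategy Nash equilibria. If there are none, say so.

(Idle, Idle): Plant 1 can switch to Low (18 → 19). Not NE.
(Idle, Low): Plant 2 can switch to Idle (7 → 13). Not NE.
(Idle, Medium): Plant 1 can switch to Low (2 → 19). Not NE.
(Idle, High): Plant 1 can switch to Low (3 → 18). Not NE.
(Idle, Max): Plant 1 gets 15, best alternative 13; Plant 2 gets 18, best alternative 13. No profitable deviation — NE.
(Low, Idle): Plant 2 can switch to Low (8 → 10). Not NE.
(Low, Low): Plant 1 can switch to Idle (3 → 20). Not NE.
(Low, Medium): Plant 1 gets 19, best alternative 16; Plant 2 gets 17, best alternative 14. No profitable deviation — NE.
(The remaining 12 profiles each have a profitable deviation by the same check.)

The pure Nash equilibria are (Idle, Max); (Low, Medium).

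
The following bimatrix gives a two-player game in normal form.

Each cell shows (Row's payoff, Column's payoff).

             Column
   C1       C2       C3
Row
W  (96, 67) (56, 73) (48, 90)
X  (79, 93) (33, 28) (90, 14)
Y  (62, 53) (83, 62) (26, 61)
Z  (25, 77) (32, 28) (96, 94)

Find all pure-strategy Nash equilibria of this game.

(W, C1): Column can switch to C2 (67 → 73). Not NE.
(W, C2): Row can switch to Y (56 → 83). Not NE.
(W, C3): Row can switch to X (48 → 90). Not NE.
(X, C1): Row can switch to W (79 → 96). Not NE.
(X, C2): Row can switch to W (33 → 56). Not NE.
(X, C3): Row can switch to Z (90 → 96). Not NE.
(Y, C1): Row can switch to W (62 → 96). Not NE.
(Y, C2): Row gets 83, best alternative 56; Column gets 62, best alternative 61. No profitable deviation — NE.
(Y, C3): Row can switch to W (26 → 48). Not NE.
(Z, C3): Row gets 96, best alternative 90; Column gets 94, best alternative 77. No profitable deviation — NE.
(The remaining 2 profiles each have a profitable deviation by the same check.)

The pure Nash equilibria are (Y, C2) and (Z, C3).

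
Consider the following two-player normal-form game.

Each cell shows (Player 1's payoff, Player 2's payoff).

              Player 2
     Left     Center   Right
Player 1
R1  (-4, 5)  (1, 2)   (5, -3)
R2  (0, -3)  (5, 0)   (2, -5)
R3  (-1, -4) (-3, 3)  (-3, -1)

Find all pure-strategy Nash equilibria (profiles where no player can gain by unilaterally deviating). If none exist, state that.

Check each profile: it is a Nash equilibrium iff no player can strictly gain by switching unilaterally.
(R1, Left): Player 1 can switch to R2 (-4 → 0). Not NE.
(R1, Center): Player 1 can switch to R2 (1 → 5). Not NE.
(R1, Right): Player 2 can switch to Left (-3 → 5). Not NE.
(R2, Left): Player 2 can switch to Center (-3 → 0). Not NE.
(R2, Center): Player 1 gets 5, best alternative 1; Player 2 gets 0, best alternative -3. No profitable deviation — NE.
(R2, Right): Player 1 can switch to R1 (2 → 5). Not NE.
(R3, Left): Player 1 can switch to R2 (-1 → 0). Not NE.
(The remaining 2 profiles each have a profitable deviation by the same check.)

Pure NE: (R2, Center)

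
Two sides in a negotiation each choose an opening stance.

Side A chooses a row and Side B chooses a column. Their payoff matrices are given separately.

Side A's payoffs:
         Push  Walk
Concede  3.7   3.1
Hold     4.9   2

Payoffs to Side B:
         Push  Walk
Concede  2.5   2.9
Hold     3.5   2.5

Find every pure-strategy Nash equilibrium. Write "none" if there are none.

Pure-strategy Nash equilibria: (Concede, Walk) and (Hold, Push)

(Concede, Push): Side A can switch to Hold (3.7 → 4.9). Not NE.
(Concede, Walk): Side A gets 3.1, best alternative 2; Side B gets 2.9, best alternative 2.5. No profitable deviation — NE.
(Hold, Push): Side A gets 4.9, best alternative 3.7; Side B gets 3.5, best alternative 2.5. No profitable deviation — NE.
(Hold, Walk): Side A can switch to Concede (2 → 3.1). Not NE.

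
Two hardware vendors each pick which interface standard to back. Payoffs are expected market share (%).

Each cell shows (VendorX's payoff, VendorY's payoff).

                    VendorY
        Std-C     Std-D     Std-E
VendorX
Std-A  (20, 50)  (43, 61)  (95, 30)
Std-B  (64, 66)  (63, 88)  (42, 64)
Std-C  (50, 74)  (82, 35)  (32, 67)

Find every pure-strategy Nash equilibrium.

This game has no pure Nash equilibrium.

For each strategy profile, look for a profitable unilateral deviation.
(Std-A, Std-C): VendorX can switch to Std-B (20 → 64). Not NE.
(Std-A, Std-D): VendorX can switch to Std-B (43 → 63). Not NE.
(Std-A, Std-E): VendorY can switch to Std-C (30 → 50). Not NE.
(Std-B, Std-C): VendorY can switch to Std-D (66 → 88). Not NE.
(Std-B, Std-D): VendorX can switch to Std-C (63 → 82). Not NE.
(Std-B, Std-E): VendorX can switch to Std-A (42 → 95). Not NE.
(The remaining 3 profiles each have a profitable deviation by the same check.)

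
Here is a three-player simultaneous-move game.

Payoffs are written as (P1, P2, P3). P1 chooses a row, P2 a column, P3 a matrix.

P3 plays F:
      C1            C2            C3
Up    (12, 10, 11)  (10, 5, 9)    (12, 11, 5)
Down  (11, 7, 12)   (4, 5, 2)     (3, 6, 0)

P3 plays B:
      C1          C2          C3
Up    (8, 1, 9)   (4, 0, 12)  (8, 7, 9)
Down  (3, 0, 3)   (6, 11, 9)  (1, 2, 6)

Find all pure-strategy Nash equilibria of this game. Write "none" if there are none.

(Up, C3, B), (Down, C2, B)

P1 against (C1, F): payoffs 12, 11 → best response Up.
P1 against (C1, B): payoffs 8, 3 → best response Up.
P1 against (C2, F): payoffs 10, 4 → best response Up.
P1 against (C2, B): payoffs 4, 6 → best response Down.
P1 against (C3, F): payoffs 12, 3 → best response Up.
P1 against (C3, B): payoffs 8, 1 → best response Up.
P2 against (Up, F): payoffs 10, 5, 11 → best response C3.
P2 against (Up, B): payoffs 1, 0, 7 → best response C3.
P2 against (Down, F): payoffs 7, 5, 6 → best response C1.
P2 against (Down, B): payoffs 0, 11, 2 → best response C2.
P3 against (Up, C1): payoffs 11, 9 → best response F.
P3 against (Up, C2): payoffs 9, 12 → best response B.
P3 against (Up, C3): payoffs 5, 9 → best response B.
P3 against (Down, C1): payoffs 12, 3 → best response F.
P3 against (Down, C2): payoffs 2, 9 → best response B.
P3 against (Down, C3): payoffs 0, 6 → best response B.
Mutual best responses: (Up, C3, B); (Down, C2, B).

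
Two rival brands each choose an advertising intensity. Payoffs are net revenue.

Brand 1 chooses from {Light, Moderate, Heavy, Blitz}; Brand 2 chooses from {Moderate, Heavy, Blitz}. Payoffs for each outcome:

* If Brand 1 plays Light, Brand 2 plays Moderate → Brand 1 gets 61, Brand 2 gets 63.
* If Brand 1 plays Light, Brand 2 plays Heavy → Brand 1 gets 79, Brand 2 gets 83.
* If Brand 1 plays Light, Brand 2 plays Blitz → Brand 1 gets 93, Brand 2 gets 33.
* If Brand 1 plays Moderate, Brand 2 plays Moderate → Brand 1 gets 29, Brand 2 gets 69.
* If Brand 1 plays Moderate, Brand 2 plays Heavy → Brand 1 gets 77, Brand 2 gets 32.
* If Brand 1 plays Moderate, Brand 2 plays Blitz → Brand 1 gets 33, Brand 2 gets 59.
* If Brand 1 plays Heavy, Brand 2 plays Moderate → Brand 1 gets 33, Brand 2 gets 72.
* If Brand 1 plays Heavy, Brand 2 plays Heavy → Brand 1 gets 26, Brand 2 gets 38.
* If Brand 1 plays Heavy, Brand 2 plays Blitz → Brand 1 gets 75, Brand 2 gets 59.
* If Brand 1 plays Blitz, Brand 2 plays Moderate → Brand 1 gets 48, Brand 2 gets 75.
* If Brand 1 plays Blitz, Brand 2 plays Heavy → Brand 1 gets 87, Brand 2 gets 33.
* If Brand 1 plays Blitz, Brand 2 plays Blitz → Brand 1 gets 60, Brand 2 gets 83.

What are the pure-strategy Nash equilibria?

none

Mark each player's best response to every combination of opponents' strategies; a profile where every player is best-responding is a pure Nash equilibrium.
Brand 1 against Moderate: payoffs 61, 29, 33, 48 → best response Light.
Brand 1 against Heavy: payoffs 79, 77, 26, 87 → best response Blitz.
Brand 1 against Blitz: payoffs 93, 33, 75, 60 → best response Light.
Brand 2 against Light: payoffs 63, 83, 33 → best response Heavy.
Brand 2 against Moderate: payoffs 69, 32, 59 → best response Moderate.
Brand 2 against Heavy: payoffs 72, 38, 59 → best response Moderate.
Brand 2 against Blitz: payoffs 75, 33, 83 → best response Blitz.
No profile is a mutual best response for all players.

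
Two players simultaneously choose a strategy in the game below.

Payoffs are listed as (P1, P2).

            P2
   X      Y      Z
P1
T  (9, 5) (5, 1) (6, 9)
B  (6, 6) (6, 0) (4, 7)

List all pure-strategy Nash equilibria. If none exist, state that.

P1 against X: payoffs 9, 6 → best response T.
P1 against Y: payoffs 5, 6 → best response B.
P1 against Z: payoffs 6, 4 → best response T.
P2 against T: payoffs 5, 1, 9 → best response Z.
P2 against B: payoffs 6, 0, 7 → best response Z.
Mutual best responses: (T, Z).

(T, Z)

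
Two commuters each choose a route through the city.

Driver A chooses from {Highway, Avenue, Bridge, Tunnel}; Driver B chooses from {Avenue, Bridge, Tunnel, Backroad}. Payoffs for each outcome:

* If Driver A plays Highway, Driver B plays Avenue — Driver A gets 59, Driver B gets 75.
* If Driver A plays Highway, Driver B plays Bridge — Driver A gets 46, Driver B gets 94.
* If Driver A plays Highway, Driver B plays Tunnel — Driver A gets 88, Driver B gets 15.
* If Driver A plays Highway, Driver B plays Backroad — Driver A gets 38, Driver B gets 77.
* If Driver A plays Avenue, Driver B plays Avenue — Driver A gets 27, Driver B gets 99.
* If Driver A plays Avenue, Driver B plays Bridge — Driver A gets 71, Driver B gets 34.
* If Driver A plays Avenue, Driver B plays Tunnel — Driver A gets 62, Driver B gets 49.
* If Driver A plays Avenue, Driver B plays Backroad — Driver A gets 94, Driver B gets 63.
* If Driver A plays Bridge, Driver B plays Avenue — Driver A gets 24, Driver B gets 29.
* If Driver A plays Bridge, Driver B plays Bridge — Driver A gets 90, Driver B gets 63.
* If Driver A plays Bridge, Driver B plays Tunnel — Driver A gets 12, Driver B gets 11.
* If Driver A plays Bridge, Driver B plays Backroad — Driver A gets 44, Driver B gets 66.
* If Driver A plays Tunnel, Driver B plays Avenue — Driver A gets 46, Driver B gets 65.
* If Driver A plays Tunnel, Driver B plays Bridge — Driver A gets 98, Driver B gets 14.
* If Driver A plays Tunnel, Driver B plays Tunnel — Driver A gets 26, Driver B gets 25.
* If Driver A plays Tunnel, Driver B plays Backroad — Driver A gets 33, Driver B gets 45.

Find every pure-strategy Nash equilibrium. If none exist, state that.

There is no pure-strategy Nash equilibrium.

Driver A against Avenue: payoffs 59, 27, 24, 46 → best response Highway.
Driver A against Bridge: payoffs 46, 71, 90, 98 → best response Tunnel.
Driver A against Tunnel: payoffs 88, 62, 12, 26 → best response Highway.
Driver A against Backroad: payoffs 38, 94, 44, 33 → best response Avenue.
Driver B against Highway: payoffs 75, 94, 15, 77 → best response Bridge.
Driver B against Avenue: payoffs 99, 34, 49, 63 → best response Avenue.
Driver B against Bridge: payoffs 29, 63, 11, 66 → best response Backroad.
Driver B against Tunnel: payoffs 65, 14, 25, 45 → best response Avenue.
No profile is a mutual best response for all players.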